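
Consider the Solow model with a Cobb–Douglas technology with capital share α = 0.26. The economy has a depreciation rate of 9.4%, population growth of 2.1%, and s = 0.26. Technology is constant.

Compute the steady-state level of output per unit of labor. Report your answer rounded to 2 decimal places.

y* ≈ 1.33

Steady state requires s·f(k) = (n + δ)·k, i.e. s·k^α = (n + δ)·k.
Rearranging, k^(1−α) = s / (n + δ).
k^0.74 = 0.26 / (0.021 + 0.094) = 0.26 / 0.115 = 2.2609
k* = 2.2609^(1/0.74) ≈ 3.0113
y* = (k*)^α = 3.0113^0.26 ≈ 1.3319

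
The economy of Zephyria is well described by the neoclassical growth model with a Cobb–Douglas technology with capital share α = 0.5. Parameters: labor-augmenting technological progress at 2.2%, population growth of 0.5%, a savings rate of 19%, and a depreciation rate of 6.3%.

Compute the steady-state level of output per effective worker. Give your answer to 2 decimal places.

In steady state, investment equals break-even investment: s·k^α = (n + g + δ)·k.
Rearranging, k^(1−α) = s / (n + g + δ).
k^0.5 = 0.19 / (0.005 + 0.022 + 0.063) = 0.19 / 0.090 = 2.1111
k* = 2.1111^(1/0.5) ≈ 4.4567
y* = (k*)^α = 4.4567^0.5 ≈ 2.1111

y* ≈ 2.11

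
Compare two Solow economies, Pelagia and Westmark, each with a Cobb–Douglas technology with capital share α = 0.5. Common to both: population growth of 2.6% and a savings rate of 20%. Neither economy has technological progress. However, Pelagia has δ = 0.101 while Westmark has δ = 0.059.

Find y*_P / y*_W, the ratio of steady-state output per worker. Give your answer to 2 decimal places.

Steady-state y* = [s/(n + δ)]^(α/(1−α)), so the ratio is [ (s_P/(n + δ)_P) / (s_W/(n + δ)_W) ]^1.
s_P/(n + δ)_P = 0.20/0.127 = 1.5748; s_W/(n + δ)_W = 0.20/0.085 = 2.3529.
Ratio = (1.5748/2.3529)^1 = 0.6693^1 ≈ 0.6693

y*_P / y*_W ≈ 0.67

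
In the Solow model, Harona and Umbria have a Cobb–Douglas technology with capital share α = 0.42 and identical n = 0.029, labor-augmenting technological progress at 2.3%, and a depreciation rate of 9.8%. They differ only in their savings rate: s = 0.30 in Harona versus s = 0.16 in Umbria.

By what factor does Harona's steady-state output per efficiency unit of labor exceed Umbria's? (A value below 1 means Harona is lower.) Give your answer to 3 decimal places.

Steady-state y* = [s/(n + g + δ)]^(α/(1−α)), so the ratio is [ (s_H/(n + g + δ)_H) / (s_U/(n + g + δ)_U) ]^0.7241.
s_H/(n + g + δ)_H = 0.30/0.150 = 2.0000; s_U/(n + g + δ)_U = 0.16/0.150 = 1.0667.
Ratio = (2.0000/1.0667)^0.7241 = 1.8749^0.7241 ≈ 1.5764

y*_H / y*_U ≈ 1.576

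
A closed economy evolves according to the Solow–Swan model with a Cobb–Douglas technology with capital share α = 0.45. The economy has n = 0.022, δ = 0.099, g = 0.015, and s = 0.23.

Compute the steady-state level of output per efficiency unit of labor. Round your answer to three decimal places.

y* ≈ 1.537

At the steady state, Δk = 0, so s·k^α = (n + g + δ)·k.
Rearranging, k^(1−α) = s / (n + g + δ).
k^0.55 = 0.23 / (0.022 + 0.015 + 0.099) = 0.23 / 0.136 = 1.6912
k* = 1.6912^(1/0.55) ≈ 2.5996
y* = (k*)^α = 2.5996^0.45 ≈ 1.5371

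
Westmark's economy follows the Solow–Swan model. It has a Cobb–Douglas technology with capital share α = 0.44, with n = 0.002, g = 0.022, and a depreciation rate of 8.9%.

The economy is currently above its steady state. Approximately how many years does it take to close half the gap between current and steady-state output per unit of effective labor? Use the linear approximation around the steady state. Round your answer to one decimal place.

t_½ ≈ 11.0 years

Near the steady state the convergence rate is λ = (1 − α)(n + g + δ).
λ = (1 − 0.44) × 0.113 = 0.56 × 0.113 = 0.06328
Half-life = ln 2 / λ = 0.6931 / 0.06328 ≈ 10.95 years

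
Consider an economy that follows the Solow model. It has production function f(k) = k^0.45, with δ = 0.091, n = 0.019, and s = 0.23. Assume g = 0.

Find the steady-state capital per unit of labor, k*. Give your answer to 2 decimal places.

Steady state requires s·f(k) = (n + δ)·k, i.e. s·k^α = (n + δ)·k.
Dividing both sides by k: k^(1−α) = s / (n + δ).
k^0.55 = 0.23 / (0.019 + 0.091) = 0.23 / 0.110 = 2.0909
k* = 2.0909^(1/0.55) ≈ 3.8232

k* ≈ 3.82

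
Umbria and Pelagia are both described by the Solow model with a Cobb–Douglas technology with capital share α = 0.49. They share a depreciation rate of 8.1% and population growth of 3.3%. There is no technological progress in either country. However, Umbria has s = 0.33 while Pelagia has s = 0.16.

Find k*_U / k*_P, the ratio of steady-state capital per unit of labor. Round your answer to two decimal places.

ratio ≈ 4.13

Steady-state k* = [s/(n + δ)]^(1/(1−α)), so the ratio is [ (s_U/(n + δ)_U) / (s_P/(n + δ)_P) ]^1.9608.
s_U/(n + δ)_U = 0.33/0.114 = 2.8947; s_P/(n + δ)_P = 0.16/0.114 = 1.4035.
Ratio = (2.8947/1.4035)^1.9608 = 2.0625^1.9608 ≈ 4.1349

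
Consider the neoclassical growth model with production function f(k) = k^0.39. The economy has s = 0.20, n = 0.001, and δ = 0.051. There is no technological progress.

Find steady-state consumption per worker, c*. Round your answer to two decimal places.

In steady state, investment equals break-even investment: s·k^α = (n + δ)·k.
Rearranging, k^(1−α) = s / (n + δ).
k^0.61 = 0.20 / (0.001 + 0.051) = 0.20 / 0.052 = 3.8462
k* = 3.8462^(1/0.61) ≈ 9.1006
y* = (k*)^α = 9.1006^0.39 ≈ 2.3661
c* = (1 − s)·y* = (1 − 0.20) × 2.3661 ≈ 1.8929

c* ≈ 1.89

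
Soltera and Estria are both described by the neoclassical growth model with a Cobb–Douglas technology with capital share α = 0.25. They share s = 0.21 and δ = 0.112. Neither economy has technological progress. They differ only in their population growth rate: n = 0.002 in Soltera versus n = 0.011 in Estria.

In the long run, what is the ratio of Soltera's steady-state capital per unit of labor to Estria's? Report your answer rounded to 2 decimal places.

k*_S / k*_E ≈ 1.11

Steady-state k* = [s/(n + δ)]^(1/(1−α)), so the ratio is [ (s_S/(n + δ)_S) / (s_E/(n + δ)_E) ]^1.3333.
s_S/(n + δ)_S = 0.21/0.114 = 1.8421; s_E/(n + δ)_E = 0.21/0.123 = 1.7073.
Ratio = (1.8421/1.7073)^1.3333 = 1.0790^1.3333 ≈ 1.1067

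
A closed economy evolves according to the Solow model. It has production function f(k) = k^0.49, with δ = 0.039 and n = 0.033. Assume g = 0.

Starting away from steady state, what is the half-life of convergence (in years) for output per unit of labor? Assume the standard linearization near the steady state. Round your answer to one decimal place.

about 18.9 years

Near the steady state the convergence rate is λ = (1 − α)(n + δ).
λ = (1 − 0.49) × 0.072 = 0.51 × 0.072 = 0.03672
Half-life = ln 2 / λ = 0.6931 / 0.03672 ≈ 18.88 years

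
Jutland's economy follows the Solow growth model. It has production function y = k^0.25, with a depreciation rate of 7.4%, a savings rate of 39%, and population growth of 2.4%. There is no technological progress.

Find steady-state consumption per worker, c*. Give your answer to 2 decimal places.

c* = 0.97

Steady state requires s·f(k) = (n + δ)·k, i.e. s·k^α = (n + δ)·k.
Dividing both sides by k: k^(1−α) = s / (n + δ).
k^0.75 = 0.39 / (0.024 + 0.074) = 0.39 / 0.098 = 3.9796
k* = 3.9796^(1/0.75) ≈ 6.3065
y* = (k*)^α = 6.3065^0.25 ≈ 1.5847
c* = (1 − s)·y* = (1 − 0.39) × 1.5847 ≈ 0.9667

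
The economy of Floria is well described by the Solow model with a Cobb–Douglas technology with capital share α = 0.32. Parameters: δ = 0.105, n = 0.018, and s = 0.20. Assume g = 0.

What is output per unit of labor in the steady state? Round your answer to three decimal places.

y* ≈ 1.257

At the steady state, Δk = 0, so s·k^α = (n + δ)·k.
Dividing both sides by k: k^(1−α) = s / (n + δ).
k^0.68 = 0.20 / (0.018 + 0.105) = 0.20 / 0.123 = 1.6260
k* = 1.6260^(1/0.68) ≈ 2.0440
y* = (k*)^α = 2.0440^0.32 ≈ 1.2571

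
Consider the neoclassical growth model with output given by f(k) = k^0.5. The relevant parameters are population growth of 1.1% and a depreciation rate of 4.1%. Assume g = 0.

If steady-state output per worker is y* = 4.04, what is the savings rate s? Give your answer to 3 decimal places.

In steady state, investment equals break-even investment: s·k^α = (n + δ)·k.
Since y* = [s/(n + δ)]^(α/(1−α)), we have s/(n + δ) = (y*)^((1−α)/α) = 4.04^1 = 4.0400.
Therefore s = 4.0400 × (n + δ) = 4.0400 × 0.052 = 0.2101.

s ≈ 0.210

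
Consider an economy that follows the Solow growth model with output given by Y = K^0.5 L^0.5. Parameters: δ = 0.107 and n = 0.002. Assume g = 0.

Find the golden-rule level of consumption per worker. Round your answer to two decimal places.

c_gold ≈ 2.29

At the golden rule, f'(k) = n + δ, so α·k^(α−1) = n + δ and k_gold = (α/(n + δ))^(1/(1−α)).
k_gold = (0.5/0.109)^(1/0.5) = 4.5872^2 ≈ 21.0424
c_gold = f(k_gold) − (n + δ)·k_gold = 4.5872 − 0.109×21.0424 ≈ 2.2936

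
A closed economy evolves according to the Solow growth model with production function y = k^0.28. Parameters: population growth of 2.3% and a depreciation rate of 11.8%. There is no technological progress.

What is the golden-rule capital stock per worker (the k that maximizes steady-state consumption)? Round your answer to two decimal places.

The golden rule sets f'(k) = n + δ, i.e. α·k^(α−1) = n + δ.
So k^(1−α) = α / (n + δ) = 0.28 / 0.141 = 1.9858.
k_gold = 1.9858^(1/0.72) ≈ 2.5930

k_gold ≈ 2.59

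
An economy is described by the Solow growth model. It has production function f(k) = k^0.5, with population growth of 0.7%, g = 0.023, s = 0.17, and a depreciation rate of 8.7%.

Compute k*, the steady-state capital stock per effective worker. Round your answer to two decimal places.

At the steady state, Δk = 0, so s·k^α = (n + g + δ)·k.
Dividing both sides by k: k^(1−α) = s / (n + g + δ).
k^0.5 = 0.17 / (0.007 + 0.023 + 0.087) = 0.17 / 0.117 = 1.4530
k* = 1.4530^(1/0.5) ≈ 2.1112

k* ≈ 2.11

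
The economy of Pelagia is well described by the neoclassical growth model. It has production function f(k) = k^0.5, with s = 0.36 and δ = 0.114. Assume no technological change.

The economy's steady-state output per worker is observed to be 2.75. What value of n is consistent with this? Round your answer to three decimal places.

n ≈ 0.017

In steady state, investment equals break-even investment: s·k^α = (n + δ)·k.
Since y* = [s/(n + δ)]^(α/(1−α)), we have s/(n + δ) = (y*)^((1−α)/α) = 2.75^1 = 2.7500.
Therefore n + δ = s / 2.7500 = 0.36 / 2.7500 = 0.1309, so n = 0.1309 − 0.114 = 0.0169.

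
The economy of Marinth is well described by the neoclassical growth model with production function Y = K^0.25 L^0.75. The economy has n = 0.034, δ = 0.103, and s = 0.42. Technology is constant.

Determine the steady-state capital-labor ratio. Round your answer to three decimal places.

Steady state requires s·f(k) = (n + δ)·k, i.e. s·k^α = (n + δ)·k.
Rearranging, k^(1−α) = s / (n + δ).
k^0.75 = 0.42 / (0.034 + 0.103) = 0.42 / 0.137 = 3.0657
k* = 3.0657^(1/0.75) ≈ 4.4535

k* ≈ 4.454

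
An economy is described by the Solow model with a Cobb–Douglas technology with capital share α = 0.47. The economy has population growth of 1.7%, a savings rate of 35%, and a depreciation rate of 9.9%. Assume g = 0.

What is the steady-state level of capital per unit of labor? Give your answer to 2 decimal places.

At the steady state, Δk = 0, so s·k^α = (n + δ)·k.
Rearranging, k^(1−α) = s / (n + δ).
k^0.53 = 0.35 / (0.017 + 0.099) = 0.35 / 0.116 = 3.0172
k* = 3.0172^(1/0.53) ≈ 8.0337

k* ≈ 8.03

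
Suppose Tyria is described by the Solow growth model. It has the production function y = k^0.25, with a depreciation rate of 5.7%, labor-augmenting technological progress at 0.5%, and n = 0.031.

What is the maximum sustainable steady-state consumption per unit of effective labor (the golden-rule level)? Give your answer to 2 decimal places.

c_gold ≈ 1.04

At the golden rule, f'(k) = n + g + δ, so α·k^(α−1) = n + g + δ and k_gold = (α/(n + g + δ))^(1/(1−α)).
k_gold = (0.25/0.093)^(1/0.75) = 2.6882^1.3333 ≈ 3.7377
c_gold = f(k_gold) − (n + g + δ)·k_gold = 1.3904 − 0.093×3.7377 ≈ 1.0428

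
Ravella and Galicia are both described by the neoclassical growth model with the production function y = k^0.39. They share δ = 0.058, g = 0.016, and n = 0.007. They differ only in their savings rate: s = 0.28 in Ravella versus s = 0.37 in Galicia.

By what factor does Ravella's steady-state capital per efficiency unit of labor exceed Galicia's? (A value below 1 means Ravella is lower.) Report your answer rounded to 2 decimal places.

ratio ≈ 0.63

Steady-state k* = [s/(n + g + δ)]^(1/(1−α)), so the ratio is [ (s_R/(n + g + δ)_R) / (s_G/(n + g + δ)_G) ]^1.6393.
s_R/(n + g + δ)_R = 0.28/0.081 = 3.4568; s_G/(n + g + δ)_G = 0.37/0.081 = 4.5679.
Ratio = (3.4568/4.5679)^1.6393 = 0.7568^1.6393 ≈ 0.6333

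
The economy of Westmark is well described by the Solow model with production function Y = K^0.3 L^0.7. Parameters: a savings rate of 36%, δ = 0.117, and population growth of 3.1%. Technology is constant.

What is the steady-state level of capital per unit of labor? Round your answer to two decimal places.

k* = 3.56

In steady state, investment equals break-even investment: s·k^α = (n + δ)·k.
Rearranging, k^(1−α) = s / (n + δ).
k^0.7 = 0.36 / (0.031 + 0.117) = 0.36 / 0.148 = 2.4324
k* = 2.4324^(1/0.7) ≈ 3.5602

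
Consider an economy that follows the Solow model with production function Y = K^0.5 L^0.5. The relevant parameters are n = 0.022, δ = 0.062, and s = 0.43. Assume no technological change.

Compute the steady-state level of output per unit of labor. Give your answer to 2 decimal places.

y* = 5.12

Steady state requires s·f(k) = (n + δ)·k, i.e. s·k^α = (n + δ)·k.
Dividing both sides by k: k^(1−α) = s / (n + δ).
k^0.5 = 0.43 / (0.022 + 0.062) = 0.43 / 0.084 = 5.1190
k* = 5.1190^(1/0.5) ≈ 26.2042
y* = (k*)^α = 26.2042^0.5 ≈ 5.1190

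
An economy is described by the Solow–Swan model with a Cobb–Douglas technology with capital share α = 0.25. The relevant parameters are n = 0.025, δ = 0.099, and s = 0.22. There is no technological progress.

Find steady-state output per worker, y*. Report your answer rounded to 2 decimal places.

At the steady state, Δk = 0, so s·k^α = (n + δ)·k.
Dividing both sides by k: k^(1−α) = s / (n + δ).
k^0.75 = 0.22 / (0.025 + 0.099) = 0.22 / 0.124 = 1.7742
k* = 1.7742^(1/0.75) ≈ 2.1478
y* = (k*)^α = 2.1478^0.25 ≈ 1.2106

y* ≈ 1.21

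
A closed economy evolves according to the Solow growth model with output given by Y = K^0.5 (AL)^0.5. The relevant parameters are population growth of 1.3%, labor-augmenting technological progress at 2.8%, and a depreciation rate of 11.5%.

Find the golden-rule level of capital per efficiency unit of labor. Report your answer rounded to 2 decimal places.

k_gold ≈ 10.27

The golden rule sets f'(k) = n + g + δ, i.e. α·k^(α−1) = n + g + δ.
So k^(1−α) = α / (n + g + δ) = 0.5 / 0.156 = 3.2051.
k_gold = 3.2051^(1/0.5) ≈ 10.2727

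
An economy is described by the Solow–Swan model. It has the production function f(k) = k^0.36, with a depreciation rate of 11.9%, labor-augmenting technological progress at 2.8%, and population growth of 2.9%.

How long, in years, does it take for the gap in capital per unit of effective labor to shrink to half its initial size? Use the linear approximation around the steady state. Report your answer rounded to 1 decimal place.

Near the steady state the convergence rate is λ = (1 − α)(n + g + δ).
λ = (1 − 0.36) × 0.176 = 0.64 × 0.176 = 0.11264
Half-life = ln 2 / λ = 0.6931 / 0.11264 ≈ 6.15 years

t_½ ≈ 6.2 years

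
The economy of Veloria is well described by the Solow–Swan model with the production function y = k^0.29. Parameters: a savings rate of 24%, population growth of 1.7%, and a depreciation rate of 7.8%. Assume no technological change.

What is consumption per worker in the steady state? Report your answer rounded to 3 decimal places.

Steady state requires s·f(k) = (n + δ)·k, i.e. s·k^α = (n + δ)·k.
Rearranging, k^(1−α) = s / (n + δ).
k^0.71 = 0.24 / (0.017 + 0.078) = 0.24 / 0.095 = 2.5263
k* = 2.5263^(1/0.71) ≈ 3.6888
y* = (k*)^α = 3.6888^0.29 ≈ 1.4601
c* = (1 − s)·y* = (1 − 0.24) × 1.4601 ≈ 1.1097

c* = 1.110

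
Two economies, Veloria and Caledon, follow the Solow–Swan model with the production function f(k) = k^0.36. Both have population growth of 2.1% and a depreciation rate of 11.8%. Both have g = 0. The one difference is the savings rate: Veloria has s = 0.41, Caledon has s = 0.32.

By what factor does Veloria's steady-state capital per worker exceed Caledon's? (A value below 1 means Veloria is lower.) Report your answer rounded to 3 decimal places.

Steady-state k* = [s/(n + δ)]^(1/(1−α)), so the ratio is [ (s_V/(n + δ)_V) / (s_C/(n + δ)_C) ]^1.5625.
s_V/(n + δ)_V = 0.41/0.139 = 2.9496; s_C/(n + δ)_C = 0.32/0.139 = 2.3022.
Ratio = (2.9496/2.3022)^1.5625 = 1.2812^1.5625 ≈ 1.4728

k*_V / k*_C ≈ 1.473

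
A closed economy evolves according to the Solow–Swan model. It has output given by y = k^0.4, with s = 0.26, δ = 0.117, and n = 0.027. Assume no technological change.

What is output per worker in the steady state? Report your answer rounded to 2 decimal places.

Steady state requires s·f(k) = (n + δ)·k, i.e. s·k^α = (n + δ)·k.
Rearranging, k^(1−α) = s / (n + δ).
k^0.6 = 0.26 / (0.027 + 0.117) = 0.26 / 0.144 = 1.8056
k* = 1.8056^(1/0.6) ≈ 2.6773
y* = (k*)^α = 2.6773^0.4 ≈ 1.4828

y* ≈ 1.48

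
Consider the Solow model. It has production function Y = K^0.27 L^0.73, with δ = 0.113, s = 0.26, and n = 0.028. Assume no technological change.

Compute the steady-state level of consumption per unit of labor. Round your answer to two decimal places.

At the steady state, Δk = 0, so s·k^α = (n + δ)·k.
Dividing both sides by k: k^(1−α) = s / (n + δ).
k^0.73 = 0.26 / (0.028 + 0.113) = 0.26 / 0.141 = 1.8440
k* = 1.8440^(1/0.73) ≈ 2.3124
y* = (k*)^α = 2.3124^0.27 ≈ 1.2540
c* = (1 − s)·y* = (1 − 0.26) × 1.2540 ≈ 0.9280

c* = 0.93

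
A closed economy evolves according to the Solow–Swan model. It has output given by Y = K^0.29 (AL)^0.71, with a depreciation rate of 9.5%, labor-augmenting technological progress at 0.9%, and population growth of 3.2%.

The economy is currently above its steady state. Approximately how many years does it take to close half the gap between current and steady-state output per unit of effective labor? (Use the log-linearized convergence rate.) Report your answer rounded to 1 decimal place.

Near the steady state the convergence rate is λ = (1 − α)(n + g + δ).
λ = (1 − 0.29) × 0.136 = 0.71 × 0.136 = 0.09656
Half-life = ln 2 / λ = 0.6931 / 0.09656 ≈ 7.18 years

half-life ≈ 7.2 years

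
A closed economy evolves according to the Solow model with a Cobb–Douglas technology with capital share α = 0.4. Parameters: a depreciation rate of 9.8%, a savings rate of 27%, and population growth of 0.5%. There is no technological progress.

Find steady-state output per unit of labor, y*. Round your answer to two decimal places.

At the steady state, Δk = 0, so s·k^α = (n + δ)·k.
Rearranging, k^(1−α) = s / (n + δ).
k^0.6 = 0.27 / (0.005 + 0.098) = 0.27 / 0.103 = 2.6214
k* = 2.6214^(1/0.6) ≈ 4.9837
y* = (k*)^α = 4.9837^0.4 ≈ 1.9012

y* ≈ 1.90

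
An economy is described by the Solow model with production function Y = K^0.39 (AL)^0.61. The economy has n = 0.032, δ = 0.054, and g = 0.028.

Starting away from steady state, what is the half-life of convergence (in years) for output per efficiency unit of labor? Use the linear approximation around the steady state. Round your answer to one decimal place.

Near the steady state the convergence rate is λ = (1 − α)(n + g + δ).
λ = (1 − 0.39) × 0.114 = 0.61 × 0.114 = 0.06954
Half-life = ln 2 / λ = 0.6931 / 0.06954 ≈ 9.97 years

about 10.0 years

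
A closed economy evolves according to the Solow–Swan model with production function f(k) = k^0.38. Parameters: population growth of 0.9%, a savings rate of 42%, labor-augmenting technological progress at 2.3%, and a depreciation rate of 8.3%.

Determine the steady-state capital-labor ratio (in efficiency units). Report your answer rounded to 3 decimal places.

k* = 8.079

Steady state requires s·f(k) = (n + g + δ)·k, i.e. s·k^α = (n + g + δ)·k.
Dividing both sides by k: k^(1−α) = s / (n + g + δ).
k^0.62 = 0.42 / (0.009 + 0.023 + 0.083) = 0.42 / 0.115 = 3.6522
k* = 3.6522^(1/0.62) ≈ 8.0788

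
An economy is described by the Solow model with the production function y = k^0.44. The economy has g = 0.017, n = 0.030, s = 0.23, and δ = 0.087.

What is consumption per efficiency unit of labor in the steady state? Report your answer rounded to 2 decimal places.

c* = 1.18

At the steady state, Δk = 0, so s·k^α = (n + g + δ)·k.
Rearranging, k^(1−α) = s / (n + g + δ).
k^0.56 = 0.23 / (0.030 + 0.017 + 0.087) = 0.23 / 0.134 = 1.7164
k* = 1.7164^(1/0.56) ≈ 2.6240
y* = (k*)^α = 2.6240^0.44 ≈ 1.5288
c* = (1 − s)·y* = (1 − 0.23) × 1.5288 ≈ 1.1772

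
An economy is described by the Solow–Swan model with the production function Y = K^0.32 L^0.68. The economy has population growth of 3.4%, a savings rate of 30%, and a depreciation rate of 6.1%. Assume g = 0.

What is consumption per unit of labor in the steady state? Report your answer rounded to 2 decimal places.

At the steady state, Δk = 0, so s·k^α = (n + δ)·k.
Rearranging, k^(1−α) = s / (n + δ).
k^0.68 = 0.30 / (0.034 + 0.061) = 0.30 / 0.095 = 3.1579
k* = 3.1579^(1/0.68) ≈ 5.4251
y* = (k*)^α = 5.4251^0.32 ≈ 1.7179
c* = (1 − s)·y* = (1 − 0.30) × 1.7179 ≈ 1.2025

c* ≈ 1.20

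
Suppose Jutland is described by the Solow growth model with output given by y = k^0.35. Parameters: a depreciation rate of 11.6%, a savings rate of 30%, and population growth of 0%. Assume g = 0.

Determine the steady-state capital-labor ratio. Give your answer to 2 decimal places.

At the steady state, Δk = 0, so s·k^α = (n + δ)·k.
Dividing both sides by k: k^(1−α) = s / (n + δ).
k^0.65 = 0.30 / (0.000 + 0.116) = 0.30 / 0.116 = 2.5862
k* = 2.5862^(1/0.65) ≈ 4.3138

k* = 4.31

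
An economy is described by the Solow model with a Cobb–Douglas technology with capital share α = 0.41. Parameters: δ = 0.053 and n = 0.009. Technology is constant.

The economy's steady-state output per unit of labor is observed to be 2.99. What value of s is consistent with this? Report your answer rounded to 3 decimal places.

s ≈ 0.300

In steady state, investment equals break-even investment: s·k^α = (n + δ)·k.
Since y* = [s/(n + δ)]^(α/(1−α)), we have s/(n + δ) = (y*)^((1−α)/α) = 2.99^1.439 = 4.8361.
Therefore s = 4.8361 × (n + δ) = 4.8361 × 0.062 = 0.2998.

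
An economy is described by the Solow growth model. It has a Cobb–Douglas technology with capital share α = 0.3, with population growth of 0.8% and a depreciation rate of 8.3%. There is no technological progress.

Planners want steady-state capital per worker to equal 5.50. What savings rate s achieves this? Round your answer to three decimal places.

At the steady state, Δk = 0, so s·k^α = (n + δ)·k.
So s / (n + δ) = (k*)^(1−α) = 5.50^0.7 = 3.2980.
Therefore s = 3.2980 × (n + δ) = 3.2980 × 0.091 = 0.3001.

s ≈ 0.300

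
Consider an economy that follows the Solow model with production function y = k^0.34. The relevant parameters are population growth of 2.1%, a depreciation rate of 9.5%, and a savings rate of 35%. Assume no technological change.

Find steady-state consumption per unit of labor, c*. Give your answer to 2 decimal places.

In steady state, investment equals break-even investment: s·k^α = (n + δ)·k.
Rearranging, k^(1−α) = s / (n + δ).
k^0.66 = 0.35 / (0.021 + 0.095) = 0.35 / 0.116 = 3.0172
k* = 3.0172^(1/0.66) ≈ 5.3293
y* = (k*)^α = 5.3293^0.34 ≈ 1.7663
c* = (1 − s)·y* = (1 − 0.35) × 1.7663 ≈ 1.1481

c* ≈ 1.15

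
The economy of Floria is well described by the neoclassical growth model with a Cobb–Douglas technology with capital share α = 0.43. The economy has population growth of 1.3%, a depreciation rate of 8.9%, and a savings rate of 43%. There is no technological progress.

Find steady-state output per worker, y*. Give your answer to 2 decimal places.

Steady state requires s·f(k) = (n + δ)·k, i.e. s·k^α = (n + δ)·k.
Rearranging, k^(1−α) = s / (n + δ).
k^0.57 = 0.43 / (0.013 + 0.089) = 0.43 / 0.102 = 4.2157
k* = 4.2157^(1/0.57) ≈ 12.4814
y* = (k*)^α = 12.4814^0.43 ≈ 2.9607

y* ≈ 2.96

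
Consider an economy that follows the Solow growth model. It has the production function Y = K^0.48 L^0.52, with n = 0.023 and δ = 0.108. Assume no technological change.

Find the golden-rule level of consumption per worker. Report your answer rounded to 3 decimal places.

c_gold ≈ 1.724

At the golden rule, f'(k) = n + δ, so α·k^(α−1) = n + δ and k_gold = (α/(n + δ))^(1/(1−α)).
k_gold = (0.48/0.131)^(1/0.52) = 3.6641^1.9231 ≈ 12.1497
c_gold = f(k_gold) − (n + δ)·k_gold = 3.3158 − 0.131×12.1497 ≈ 1.7242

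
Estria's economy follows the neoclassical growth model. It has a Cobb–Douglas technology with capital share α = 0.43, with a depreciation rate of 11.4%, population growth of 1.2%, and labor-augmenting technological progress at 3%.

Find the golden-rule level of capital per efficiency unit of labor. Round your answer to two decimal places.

k_gold ≈ 5.92

The golden rule sets f'(k) = n + g + δ, i.e. α·k^(α−1) = n + g + δ.
So k^(1−α) = α / (n + g + δ) = 0.43 / 0.156 = 2.7564.
k_gold = 2.7564^(1/0.57) ≈ 5.9228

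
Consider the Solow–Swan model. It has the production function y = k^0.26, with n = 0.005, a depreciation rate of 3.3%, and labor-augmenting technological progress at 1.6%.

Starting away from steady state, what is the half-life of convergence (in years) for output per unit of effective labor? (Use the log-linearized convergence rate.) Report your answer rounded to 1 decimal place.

half-life ≈ 17.3 years

Near the steady state the convergence rate is λ = (1 − α)(n + g + δ).
λ = (1 − 0.26) × 0.054 = 0.74 × 0.054 = 0.03996
Half-life = ln 2 / λ = 0.6931 / 0.03996 ≈ 17.34 years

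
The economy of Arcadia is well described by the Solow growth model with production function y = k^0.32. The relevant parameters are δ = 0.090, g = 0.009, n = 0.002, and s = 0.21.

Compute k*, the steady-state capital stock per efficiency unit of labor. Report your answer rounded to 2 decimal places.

k* ≈ 2.93

In steady state, investment equals break-even investment: s·k^α = (n + g + δ)·k.
Dividing both sides by k: k^(1−α) = s / (n + g + δ).
k^0.68 = 0.21 / (0.002 + 0.009 + 0.090) = 0.21 / 0.101 = 2.0792
k* = 2.0792^(1/0.68) ≈ 2.9342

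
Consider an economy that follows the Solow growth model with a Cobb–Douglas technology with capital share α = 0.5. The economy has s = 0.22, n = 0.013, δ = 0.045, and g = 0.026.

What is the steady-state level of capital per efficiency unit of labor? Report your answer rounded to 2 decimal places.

At the steady state, Δk = 0, so s·k^α = (n + g + δ)·k.
Rearranging, k^(1−α) = s / (n + g + δ).
k^0.5 = 0.22 / (0.013 + 0.026 + 0.045) = 0.22 / 0.084 = 2.6190
k* = 2.6190^(1/0.5) ≈ 6.8592

k* = 6.86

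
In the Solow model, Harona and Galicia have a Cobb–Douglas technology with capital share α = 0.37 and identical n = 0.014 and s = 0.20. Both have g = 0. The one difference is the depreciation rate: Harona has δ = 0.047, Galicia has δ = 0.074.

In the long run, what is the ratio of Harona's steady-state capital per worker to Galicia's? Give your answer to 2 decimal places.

Steady-state k* = [s/(n + δ)]^(1/(1−α)), so the ratio is [ (s_H/(n + δ)_H) / (s_G/(n + δ)_G) ]^1.5873.
s_H/(n + δ)_H = 0.20/0.061 = 3.2787; s_G/(n + δ)_G = 0.20/0.088 = 2.2727.
Ratio = (3.2787/2.2727)^1.5873 = 1.4426^1.5873 ≈ 1.7890

ratio ≈ 1.79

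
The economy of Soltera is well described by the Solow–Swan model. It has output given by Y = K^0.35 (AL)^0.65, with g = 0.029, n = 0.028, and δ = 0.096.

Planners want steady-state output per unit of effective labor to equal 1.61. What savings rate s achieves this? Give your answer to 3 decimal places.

Steady state requires s·f(k) = (n + g + δ)·k, i.e. s·k^α = (n + g + δ)·k.
Since y* = [s/(n + g + δ)]^(α/(1−α)), we have s/(n + g + δ) = (y*)^((1−α)/α) = 1.61^1.8571 = 2.4216.
Therefore s = 2.4216 × (n + g + δ) = 2.4216 × 0.153 = 0.3705.

s ≈ 0.371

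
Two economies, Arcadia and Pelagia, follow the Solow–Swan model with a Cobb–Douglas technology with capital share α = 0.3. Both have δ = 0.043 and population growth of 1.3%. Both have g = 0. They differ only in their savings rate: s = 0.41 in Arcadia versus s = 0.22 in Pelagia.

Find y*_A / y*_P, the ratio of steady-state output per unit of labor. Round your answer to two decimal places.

Steady-state y* = [s/(n + δ)]^(α/(1−α)), so the ratio is [ (s_A/(n + δ)_A) / (s_P/(n + δ)_P) ]^0.4286.
s_A/(n + δ)_A = 0.41/0.056 = 7.3214; s_P/(n + δ)_P = 0.22/0.056 = 3.9286.
Ratio = (7.3214/3.9286)^0.4286 = 1.8636^0.4286 ≈ 1.3058

ratio ≈ 1.31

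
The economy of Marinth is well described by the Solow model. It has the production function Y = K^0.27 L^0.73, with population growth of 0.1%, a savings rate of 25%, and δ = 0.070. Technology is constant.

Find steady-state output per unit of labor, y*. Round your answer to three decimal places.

Steady state requires s·f(k) = (n + δ)·k, i.e. s·k^α = (n + δ)·k.
Rearranging, k^(1−α) = s / (n + δ).
k^0.73 = 0.25 / (0.001 + 0.070) = 0.25 / 0.071 = 3.5211
k* = 3.5211^(1/0.73) ≈ 5.6089
y* = (k*)^α = 5.6089^0.27 ≈ 1.5929

y* ≈ 1.593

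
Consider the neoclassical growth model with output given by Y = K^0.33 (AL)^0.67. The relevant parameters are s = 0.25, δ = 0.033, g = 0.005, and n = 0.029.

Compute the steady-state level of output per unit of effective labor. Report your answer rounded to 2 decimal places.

y* = 1.91

In steady state, investment equals break-even investment: s·k^α = (n + g + δ)·k.
Rearranging, k^(1−α) = s / (n + g + δ).
k^0.67 = 0.25 / (0.029 + 0.005 + 0.033) = 0.25 / 0.067 = 3.7313
k* = 3.7313^(1/0.67) ≈ 7.1371
y* = (k*)^α = 7.1371^0.33 ≈ 1.9128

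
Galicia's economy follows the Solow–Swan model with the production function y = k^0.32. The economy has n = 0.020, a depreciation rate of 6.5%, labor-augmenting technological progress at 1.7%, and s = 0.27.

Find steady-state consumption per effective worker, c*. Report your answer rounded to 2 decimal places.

At the steady state, Δk = 0, so s·k^α = (n + g + δ)·k.
Dividing both sides by k: k^(1−α) = s / (n + g + δ).
k^0.68 = 0.27 / (0.020 + 0.017 + 0.065) = 0.27 / 0.102 = 2.6471
k* = 2.6471^(1/0.68) ≈ 4.1852
y* = (k*)^α = 4.1852^0.32 ≈ 1.5811
c* = (1 − s)·y* = (1 − 0.27) × 1.5811 ≈ 1.1542

c* ≈ 1.15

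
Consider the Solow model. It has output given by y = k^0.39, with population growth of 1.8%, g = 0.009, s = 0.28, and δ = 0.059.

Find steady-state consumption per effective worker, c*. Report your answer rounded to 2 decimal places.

Steady state requires s·f(k) = (n + g + δ)·k, i.e. s·k^α = (n + g + δ)·k.
Dividing both sides by k: k^(1−α) = s / (n + g + δ).
k^0.61 = 0.28 / (0.018 + 0.009 + 0.059) = 0.28 / 0.086 = 3.2558
k* = 3.2558^(1/0.61) ≈ 6.9250
y* = (k*)^α = 6.9250^0.39 ≈ 2.1270
c* = (1 − s)·y* = (1 − 0.28) × 2.1270 ≈ 1.5314

c* = 1.53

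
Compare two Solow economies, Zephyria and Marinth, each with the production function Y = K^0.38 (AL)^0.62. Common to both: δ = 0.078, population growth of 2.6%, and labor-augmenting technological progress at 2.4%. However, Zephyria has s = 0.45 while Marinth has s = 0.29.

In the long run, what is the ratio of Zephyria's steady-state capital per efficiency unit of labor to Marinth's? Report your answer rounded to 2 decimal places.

Steady-state k* = [s/(n + g + δ)]^(1/(1−α)), so the ratio is [ (s_Z/(n + g + δ)_Z) / (s_M/(n + g + δ)_M) ]^1.6129.
s_Z/(n + g + δ)_Z = 0.45/0.128 = 3.5156; s_M/(n + g + δ)_M = 0.29/0.128 = 2.2656.
Ratio = (3.5156/2.2656)^1.6129 = 1.5517^1.6129 ≈ 2.0312

ratio ≈ 2.03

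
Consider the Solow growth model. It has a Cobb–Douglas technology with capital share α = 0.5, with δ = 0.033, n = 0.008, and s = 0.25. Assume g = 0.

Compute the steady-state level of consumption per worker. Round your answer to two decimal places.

Steady state requires s·f(k) = (n + δ)·k, i.e. s·k^α = (n + δ)·k.
Rearranging, k^(1−α) = s / (n + δ).
k^0.5 = 0.25 / (0.008 + 0.033) = 0.25 / 0.041 = 6.0976
k* = 6.0976^(1/0.5) ≈ 37.1807
y* = (k*)^α = 37.1807^0.5 ≈ 6.0976
c* = (1 − s)·y* = (1 − 0.25) × 6.0976 ≈ 4.5732

c* = 4.57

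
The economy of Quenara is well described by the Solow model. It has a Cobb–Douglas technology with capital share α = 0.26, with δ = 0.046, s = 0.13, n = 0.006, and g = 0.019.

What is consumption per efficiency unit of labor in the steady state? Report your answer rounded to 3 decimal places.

c* = 1.076

At the steady state, Δk = 0, so s·k^α = (n + g + δ)·k.
Rearranging, k^(1−α) = s / (n + g + δ).
k^0.74 = 0.13 / (0.006 + 0.019 + 0.046) = 0.13 / 0.071 = 1.8310
k* = 1.8310^(1/0.74) ≈ 2.2646
y* = (k*)^α = 2.2646^0.26 ≈ 1.2368
c* = (1 − s)·y* = (1 − 0.13) × 1.2368 ≈ 1.0760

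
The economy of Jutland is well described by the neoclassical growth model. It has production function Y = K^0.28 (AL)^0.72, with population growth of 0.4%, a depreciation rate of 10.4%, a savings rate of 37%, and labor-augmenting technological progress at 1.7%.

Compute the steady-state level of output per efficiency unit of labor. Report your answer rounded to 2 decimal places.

Steady state requires s·f(k) = (n + g + δ)·k, i.e. s·k^α = (n + g + δ)·k.
Rearranging, k^(1−α) = s / (n + g + δ).
k^0.72 = 0.37 / (0.004 + 0.017 + 0.104) = 0.37 / 0.125 = 2.9600
k* = 2.9600^(1/0.72) ≈ 4.5141
y* = (k*)^α = 4.5141^0.28 ≈ 1.5250

y* = 1.53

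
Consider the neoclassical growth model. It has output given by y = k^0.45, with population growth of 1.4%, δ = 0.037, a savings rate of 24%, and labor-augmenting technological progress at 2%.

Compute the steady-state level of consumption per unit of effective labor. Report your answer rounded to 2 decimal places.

c* ≈ 2.06

At the steady state, Δk = 0, so s·k^α = (n + g + δ)·k.
Rearranging, k^(1−α) = s / (n + g + δ).
k^0.55 = 0.24 / (0.014 + 0.020 + 0.037) = 0.24 / 0.071 = 3.3803
k* = 3.3803^(1/0.55) ≈ 9.1567
y* = (k*)^α = 9.1567^0.45 ≈ 2.7088
c* = (1 − s)·y* = (1 − 0.24) × 2.7088 ≈ 2.0587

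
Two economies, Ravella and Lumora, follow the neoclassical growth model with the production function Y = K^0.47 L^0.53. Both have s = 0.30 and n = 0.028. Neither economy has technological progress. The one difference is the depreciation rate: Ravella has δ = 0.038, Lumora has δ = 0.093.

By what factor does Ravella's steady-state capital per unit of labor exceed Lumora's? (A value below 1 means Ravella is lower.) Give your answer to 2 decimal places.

ratio ≈ 3.14

Steady-state k* = [s/(n + δ)]^(1/(1−α)), so the ratio is [ (s_R/(n + δ)_R) / (s_L/(n + δ)_L) ]^1.8868.
s_R/(n + δ)_R = 0.30/0.066 = 4.5455; s_L/(n + δ)_L = 0.30/0.121 = 2.4793.
Ratio = (4.5455/2.4793)^1.8868 = 1.8334^1.8868 ≈ 3.1384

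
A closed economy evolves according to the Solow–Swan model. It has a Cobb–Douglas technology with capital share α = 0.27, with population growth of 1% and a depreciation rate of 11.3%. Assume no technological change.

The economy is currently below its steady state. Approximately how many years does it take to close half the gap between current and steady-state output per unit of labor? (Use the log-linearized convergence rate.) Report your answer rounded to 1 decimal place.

Near the steady state the convergence rate is λ = (1 − α)(n + δ).
λ = (1 − 0.27) × 0.123 = 0.73 × 0.123 = 0.08979
Half-life = ln 2 / λ = 0.6931 / 0.08979 ≈ 7.72 years

t_½ ≈ 7.7 years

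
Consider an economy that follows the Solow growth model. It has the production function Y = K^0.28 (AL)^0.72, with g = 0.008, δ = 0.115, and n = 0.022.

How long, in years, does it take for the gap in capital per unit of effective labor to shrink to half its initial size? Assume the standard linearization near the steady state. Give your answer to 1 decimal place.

Near the steady state the convergence rate is λ = (1 − α)(n + g + δ).
λ = (1 − 0.28) × 0.145 = 0.72 × 0.145 = 0.1044
Half-life = ln 2 / λ = 0.6931 / 0.1044 ≈ 6.64 years

t_½ ≈ 6.6 years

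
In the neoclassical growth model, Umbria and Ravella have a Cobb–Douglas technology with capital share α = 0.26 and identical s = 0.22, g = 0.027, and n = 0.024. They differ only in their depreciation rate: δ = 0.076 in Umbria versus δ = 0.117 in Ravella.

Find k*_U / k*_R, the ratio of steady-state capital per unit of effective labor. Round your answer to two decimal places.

Steady-state k* = [s/(n + g + δ)]^(1/(1−α)), so the ratio is [ (s_U/(n + g + δ)_U) / (s_R/(n + g + δ)_R) ]^1.3514.
s_U/(n + g + δ)_U = 0.22/0.127 = 1.7323; s_R/(n + g + δ)_R = 0.22/0.168 = 1.3095.
Ratio = (1.7323/1.3095)^1.3514 = 1.3229^1.3514 ≈ 1.4596

ratio ≈ 1.46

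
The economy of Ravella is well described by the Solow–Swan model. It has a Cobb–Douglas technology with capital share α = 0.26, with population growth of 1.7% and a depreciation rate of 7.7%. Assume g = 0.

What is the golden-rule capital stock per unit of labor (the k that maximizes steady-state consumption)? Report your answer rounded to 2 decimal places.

The golden rule sets f'(k) = n + δ, i.e. α·k^(α−1) = n + δ.
So k^(1−α) = α / (n + δ) = 0.26 / 0.094 = 2.7660.
k_gold = 2.7660^(1/0.74) ≈ 3.9546

k_gold ≈ 3.95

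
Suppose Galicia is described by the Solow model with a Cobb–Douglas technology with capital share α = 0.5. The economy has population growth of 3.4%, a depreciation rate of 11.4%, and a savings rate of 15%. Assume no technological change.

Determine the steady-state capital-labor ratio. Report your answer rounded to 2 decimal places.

k* = 1.03

Steady state requires s·f(k) = (n + δ)·k, i.e. s·k^α = (n + δ)·k.
Rearranging, k^(1−α) = s / (n + δ).
k^0.5 = 0.15 / (0.034 + 0.114) = 0.15 / 0.148 = 1.0135
k* = 1.0135^(1/0.5) ≈ 1.0272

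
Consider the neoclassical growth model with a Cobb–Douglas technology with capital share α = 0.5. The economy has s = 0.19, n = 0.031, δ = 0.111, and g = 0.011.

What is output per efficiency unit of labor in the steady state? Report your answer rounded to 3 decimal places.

At the steady state, Δk = 0, so s·k^α = (n + g + δ)·k.
Rearranging, k^(1−α) = s / (n + g + δ).
k^0.5 = 0.19 / (0.031 + 0.011 + 0.111) = 0.19 / 0.153 = 1.2418
k* = 1.2418^(1/0.5) ≈ 1.5421
y* = (k*)^α = 1.5421^0.5 ≈ 1.2418

y* = 1.242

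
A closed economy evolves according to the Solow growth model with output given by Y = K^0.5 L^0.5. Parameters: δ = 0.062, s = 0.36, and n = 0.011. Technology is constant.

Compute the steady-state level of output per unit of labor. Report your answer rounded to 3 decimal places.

y* = 4.932

At the steady state, Δk = 0, so s·k^α = (n + δ)·k.
Rearranging, k^(1−α) = s / (n + δ).
k^0.5 = 0.36 / (0.011 + 0.062) = 0.36 / 0.073 = 4.9315
k* = 4.9315^(1/0.5) ≈ 24.3197
y* = (k*)^α = 24.3197^0.5 ≈ 4.9315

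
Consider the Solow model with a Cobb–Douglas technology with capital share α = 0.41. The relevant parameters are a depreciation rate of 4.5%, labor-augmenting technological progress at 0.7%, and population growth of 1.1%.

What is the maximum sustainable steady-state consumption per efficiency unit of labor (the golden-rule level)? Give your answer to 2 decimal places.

c_gold ≈ 2.17

At the golden rule, f'(k) = n + g + δ, so α·k^(α−1) = n + g + δ and k_gold = (α/(n + g + δ))^(1/(1−α)).
k_gold = (0.41/0.063)^(1/0.59) = 6.5079^1.6949 ≈ 23.9167
c_gold = f(k_gold) − (n + g + δ)·k_gold = 3.6751 − 0.063×23.9167 ≈ 2.1683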